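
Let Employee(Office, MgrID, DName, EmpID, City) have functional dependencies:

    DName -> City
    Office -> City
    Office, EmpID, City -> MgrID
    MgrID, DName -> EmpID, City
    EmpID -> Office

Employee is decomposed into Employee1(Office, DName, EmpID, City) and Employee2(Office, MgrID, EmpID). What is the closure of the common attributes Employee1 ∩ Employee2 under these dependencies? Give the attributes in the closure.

Employee1 ∩ Employee2 = {Office, EmpID}.
Office → City applies, adding City
Office, EmpID, City → MgrID applies, adding MgrID
Closure: {Office, MgrID, EmpID, City}.

Office, MgrID, EmpID, City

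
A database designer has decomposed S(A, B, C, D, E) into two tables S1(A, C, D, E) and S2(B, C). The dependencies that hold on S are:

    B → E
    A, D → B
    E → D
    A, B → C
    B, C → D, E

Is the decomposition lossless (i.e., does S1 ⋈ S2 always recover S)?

Common attributes: S1 ∩ S2 = {C}.
No dependency enlarges {C}, so (C)⁺ = {C}.
The closure contains neither all of S1 = {A, C, D, E} nor all of S2 = {B, C}, so the common attributes are not a superkey of either fragment. The join is lossy.

No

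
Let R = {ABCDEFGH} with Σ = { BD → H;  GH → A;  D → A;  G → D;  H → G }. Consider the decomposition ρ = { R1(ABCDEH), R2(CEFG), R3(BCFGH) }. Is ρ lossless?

Chase test. Columns are ABCDEFGH; row i has aⱼ where attribute j ∈ Ri, else bᵢⱼ.
Initial tableau (one row per fragment):
  row 1: a1 a2 a3 a4 a5 b16 b17 a8
  row 2: b21 b22 a3 b24 a5 a6 a7 b28
  row 3: b31 a2 a3 b34 b35 a6 a7 a8
Rows 2 and 3 agree on G; apply G→D and equate their D entries.
Rows 1 and 3 agree on H; apply H→G and equate their G entries.
Rows 1 and 3 agree on GH; apply GH→A and equate their A entries.
Rows 2 and 3 agree on D; apply D→A and equate their A entries.
Rows 1 and 2 agree on G; apply G→D and equate their D entries.
No row becomes fully distinguished — the join is lossy.

No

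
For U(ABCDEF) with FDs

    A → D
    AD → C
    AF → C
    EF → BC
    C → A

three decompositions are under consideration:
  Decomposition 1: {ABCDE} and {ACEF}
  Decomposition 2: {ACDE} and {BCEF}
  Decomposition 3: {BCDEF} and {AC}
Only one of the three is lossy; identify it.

Decomposition 1: common = {ACE}, closure = {ACDE} → lossy.
Decomposition 2: common = {CE}, closure = {ACDE} → lossless.
Decomposition 3: common = {C}, closure = {ACD} → lossless.

Decomposition 1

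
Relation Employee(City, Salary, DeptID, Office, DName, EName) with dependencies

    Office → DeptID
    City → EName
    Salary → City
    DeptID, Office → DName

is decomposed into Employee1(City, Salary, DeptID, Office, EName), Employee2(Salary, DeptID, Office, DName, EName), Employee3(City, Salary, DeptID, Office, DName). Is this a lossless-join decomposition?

Yes

Chase test. Columns are City, Salary, DeptID, Office, DName, EName; row i has aⱼ where attribute j ∈ Employeei, else bᵢⱼ.
Initial tableau (one row per fragment):
  row 1: a1 a2 a3 a4 b15 a6
  row 2: b21 a2 a3 a4 a5 a6
  row 3: a1 a2 a3 a4 a5 b36
Rows 1 and 3 agree on City; apply City→EName and equate their EName entries.
Rows 1 and 2 agree on Salary; apply Salary→City and equate their City entries.
Rows 1 and 2 agree on DeptID, Office; apply DeptID, Office→DName and equate their DName entries.
Row 1 is now all distinguished symbols — the join is lossless.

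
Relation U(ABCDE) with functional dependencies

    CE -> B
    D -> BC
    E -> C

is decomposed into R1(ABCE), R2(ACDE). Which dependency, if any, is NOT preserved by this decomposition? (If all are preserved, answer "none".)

Check D → BC: no single fragment contains all of {BCD}, and the restricted closure of {D} across the fragments never reaches {BC}.
CE → B is preserved.
E → C is preserved.

D -> BC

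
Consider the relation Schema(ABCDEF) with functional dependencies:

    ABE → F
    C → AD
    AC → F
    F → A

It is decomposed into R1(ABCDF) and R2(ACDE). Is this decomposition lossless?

Common attributes: R1 ∩ R2 = {ACD}.
Closure of {ACD}: AC → F applies, adding F. So (ACD)⁺ = {ACDF}.
The closure contains neither all of R1 = {ABCDF} nor all of R2 = {ACDE}, so the common attributes are not a superkey of either fragment. The join is lossy.

No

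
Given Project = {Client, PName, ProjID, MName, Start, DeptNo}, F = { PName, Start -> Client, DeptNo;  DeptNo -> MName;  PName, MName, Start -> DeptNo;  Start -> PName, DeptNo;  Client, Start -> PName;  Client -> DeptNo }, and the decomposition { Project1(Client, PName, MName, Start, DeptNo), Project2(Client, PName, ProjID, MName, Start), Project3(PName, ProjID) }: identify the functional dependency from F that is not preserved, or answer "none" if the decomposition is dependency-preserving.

PName, Start → Client, DeptNo lies within Project1.
DeptNo → MName lies within Project1.
PName, MName, Start → DeptNo lies within Project1.
Start → PName, DeptNo lies within Project1.
Client, Start → PName lies within Project1.
Client → DeptNo lies within Project1.
Every dependency is enforceable on the fragments, so the decomposition is dependency-preserving.

none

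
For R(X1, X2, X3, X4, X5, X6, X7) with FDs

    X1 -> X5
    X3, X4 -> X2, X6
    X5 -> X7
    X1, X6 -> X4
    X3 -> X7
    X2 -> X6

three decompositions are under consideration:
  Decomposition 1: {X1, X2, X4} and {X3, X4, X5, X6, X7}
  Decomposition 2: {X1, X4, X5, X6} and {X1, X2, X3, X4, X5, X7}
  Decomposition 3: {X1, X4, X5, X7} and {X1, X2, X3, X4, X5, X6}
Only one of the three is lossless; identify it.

Decomposition 3

Decomposition 1: common = {X4}, closure = {X4} → lossy.
Decomposition 2: common = {X1, X4, X5}, closure = {X1, X4, X5, X7} → lossy.
Decomposition 3: common = {X1, X4, X5}, closure = {X1, X4, X5, X7} → lossless.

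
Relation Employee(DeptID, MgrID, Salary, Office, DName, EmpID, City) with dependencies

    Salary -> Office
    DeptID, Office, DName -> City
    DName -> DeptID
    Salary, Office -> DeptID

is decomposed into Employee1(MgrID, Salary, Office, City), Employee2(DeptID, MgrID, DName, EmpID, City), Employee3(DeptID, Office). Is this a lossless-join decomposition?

No

Chase test. Columns are DeptID, MgrID, Salary, Office, DName, EmpID, City; row i has aⱼ where attribute j ∈ Employeei, else bᵢⱼ.
Initial tableau (one row per fragment):
  row 1: b11 a2 a3 a4 b15 b16 a7
  row 2: a1 a2 b23 b24 a5 a6 a7
  row 3: a1 b32 b33 a4 b35 b36 b37
No row becomes fully distinguished — the join is lossy.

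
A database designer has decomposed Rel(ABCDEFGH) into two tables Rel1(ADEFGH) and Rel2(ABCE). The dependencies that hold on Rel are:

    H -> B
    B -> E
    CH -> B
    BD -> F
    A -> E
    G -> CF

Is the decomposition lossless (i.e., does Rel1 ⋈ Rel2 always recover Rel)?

Common attributes: Rel1 ∩ Rel2 = {AE}.
No dependency enlarges {AE}, so (AE)⁺ = {AE}.
The closure contains neither all of Rel1 = {ADEFGH} nor all of Rel2 = {ABCE}, so the common attributes are not a superkey of either fragment. The join is lossy.

No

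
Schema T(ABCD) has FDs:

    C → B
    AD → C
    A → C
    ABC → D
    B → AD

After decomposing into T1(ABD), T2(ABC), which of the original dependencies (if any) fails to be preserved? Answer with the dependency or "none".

none

C → B lies within T2.
AD → C: restricted closure across fragments reaches C.
A → C lies within T2.
ABC → D: restricted closure across fragments reaches D.
B → AD lies within T1.
Every dependency is enforceable on the fragments, so the decomposition is dependency-preserving.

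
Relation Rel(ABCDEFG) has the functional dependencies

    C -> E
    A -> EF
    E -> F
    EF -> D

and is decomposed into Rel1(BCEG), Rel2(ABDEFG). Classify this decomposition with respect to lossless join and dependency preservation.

Lossless test: (BEG)⁺ = {BDEFG}, which is a superkey of neither fragment — lossy.
Dependency preservation: every FD's attributes lie within a single fragment, so each can be enforced locally — preserved.

lossy but dependency-preserving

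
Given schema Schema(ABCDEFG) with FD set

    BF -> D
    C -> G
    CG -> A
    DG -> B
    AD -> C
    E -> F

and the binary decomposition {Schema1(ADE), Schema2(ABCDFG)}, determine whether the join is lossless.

Common attributes: Schema1 ∩ Schema2 = {AD}.
Closure of {AD}: AD → C applies, adding C; C → G applies, adding G; DG → B applies, adding B. So (AD)⁺ = {ABCDG}.
The closure contains neither all of Schema1 = {ADE} nor all of Schema2 = {ABCDFG}, so the common attributes are not a superkey of either fragment. The join is lossy.

No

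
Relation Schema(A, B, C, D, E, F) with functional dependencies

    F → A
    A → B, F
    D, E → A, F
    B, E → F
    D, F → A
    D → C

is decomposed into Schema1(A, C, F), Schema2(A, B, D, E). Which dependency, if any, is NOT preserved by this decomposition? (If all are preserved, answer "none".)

Check D → C: no single fragment contains all of {C, D}, and the restricted closure of {D} across the fragments never reaches {C}.
F → A is preserved.
A → B, F is preserved.
D, E → A, F is preserved.
B, E → F is preserved.
D, F → A is preserved.

D → C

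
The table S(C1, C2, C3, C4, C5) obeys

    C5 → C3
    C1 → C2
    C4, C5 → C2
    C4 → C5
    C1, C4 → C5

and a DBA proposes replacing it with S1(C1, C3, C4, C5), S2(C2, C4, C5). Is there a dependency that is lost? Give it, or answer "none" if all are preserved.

Check C1 → C2: no single fragment contains all of {C1, C2}, and the restricted closure of {C1} across the fragments never reaches {C2}.
C5 → C3 is preserved.
C4, C5 → C2 is preserved.
C4 → C5 is preserved.
C1, C4 → C5 is preserved.

C1 → C2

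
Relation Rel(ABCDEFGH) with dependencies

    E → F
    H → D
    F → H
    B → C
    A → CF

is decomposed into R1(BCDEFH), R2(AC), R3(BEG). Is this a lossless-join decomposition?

No

Chase test. Columns are ABCDEFGH; row i has aⱼ where attribute j ∈ Ri, else bᵢⱼ.
Initial tableau (one row per fragment):
  row 1: b11 a2 a3 a4 a5 a6 b17 a8
  row 2: a1 b22 a3 b24 b25 b26 b27 b28
  row 3: b31 a2 b33 b34 a5 b36 a7 b38
Rows 1 and 3 agree on E; apply E→F and equate their F entries.
Rows 1 and 3 agree on F; apply F→H and equate their H entries.
Rows 1 and 3 agree on B; apply B→C and equate their C entries.
Rows 1 and 3 agree on H; apply H→D and equate their D entries.
No row becomes fully distinguished — the join is lossy.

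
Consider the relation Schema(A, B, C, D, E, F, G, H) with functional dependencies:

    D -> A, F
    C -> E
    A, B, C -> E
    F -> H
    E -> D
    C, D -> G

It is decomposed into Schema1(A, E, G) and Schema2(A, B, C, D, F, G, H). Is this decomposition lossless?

Common attributes: Schema1 ∩ Schema2 = {A, G}.
No dependency enlarges {A, G}, so (A, G)⁺ = {A, G}.
The closure contains neither all of Schema1 = {A, E, G} nor all of Schema2 = {A, B, C, D, F, G, H}, so the common attributes are not a superkey of either fragment. The join is lossy.

No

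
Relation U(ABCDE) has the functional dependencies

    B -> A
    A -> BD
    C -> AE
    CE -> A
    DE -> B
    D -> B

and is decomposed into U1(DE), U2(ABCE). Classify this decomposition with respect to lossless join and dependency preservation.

lossy and not dependency-preserving

Lossless test: (E)⁺ = {E}, which is a superkey of neither fragment — lossy.
Dependency preservation: the restricted closure of {A} across the fragments never reaches {BD}, so A → BD cannot be enforced without a join — not preserved.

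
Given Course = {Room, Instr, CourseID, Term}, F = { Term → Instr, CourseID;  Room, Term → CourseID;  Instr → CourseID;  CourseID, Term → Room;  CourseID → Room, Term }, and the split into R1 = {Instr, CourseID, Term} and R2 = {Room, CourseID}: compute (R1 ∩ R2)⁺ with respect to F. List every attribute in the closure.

Room, Instr, CourseID, Term

R1 ∩ R2 = {CourseID}.
CourseID → Room, Term applies, adding Room, Term
Term → Instr, CourseID applies, adding Instr
Closure: {Room, Instr, CourseID, Term}.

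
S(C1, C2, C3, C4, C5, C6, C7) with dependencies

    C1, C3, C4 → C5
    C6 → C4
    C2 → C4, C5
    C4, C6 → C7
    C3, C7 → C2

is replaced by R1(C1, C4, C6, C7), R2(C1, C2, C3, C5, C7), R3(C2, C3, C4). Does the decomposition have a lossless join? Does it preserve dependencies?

Lossless test (chase): Rows 2 and 3 agree on C2; apply C2→C4, C5 and equate their C4, C5 entries. No row becomes fully distinguished — the join is lossy.
Dependency preservation: the restricted closure of {C1, C3, C4} across the fragments never reaches {C5}, so C1, C3, C4 → C5 cannot be enforced without a join — not preserved.

lossy and not dependency-preserving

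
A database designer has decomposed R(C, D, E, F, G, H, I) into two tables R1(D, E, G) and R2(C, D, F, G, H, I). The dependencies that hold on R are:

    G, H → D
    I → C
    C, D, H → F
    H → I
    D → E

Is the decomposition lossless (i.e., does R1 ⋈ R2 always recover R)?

Yes

Common attributes: R1 ∩ R2 = {D, G}.
Closure of {D, G}: D → E applies, adding E. So (D, G)⁺ = {D, E, G}.
This closure contains every attribute of R1, so R1 ∩ R2 → R1. The join is lossless.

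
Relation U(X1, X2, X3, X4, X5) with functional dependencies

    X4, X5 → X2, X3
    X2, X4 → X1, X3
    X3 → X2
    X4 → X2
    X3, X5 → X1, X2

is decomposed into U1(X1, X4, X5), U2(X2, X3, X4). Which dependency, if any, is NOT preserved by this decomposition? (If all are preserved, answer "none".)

Check X3, X5 → X1, X2: no single fragment contains all of {X1, X2, X3, X5}, and the restricted closure of {X3, X5} across the fragments never reaches {X1, X2}.
X4, X5 → X2, X3 is preserved.
X2, X4 → X1, X3 is preserved.
X3 → X2 is preserved.
X4 → X2 is preserved.

X3, X5 → X1, X2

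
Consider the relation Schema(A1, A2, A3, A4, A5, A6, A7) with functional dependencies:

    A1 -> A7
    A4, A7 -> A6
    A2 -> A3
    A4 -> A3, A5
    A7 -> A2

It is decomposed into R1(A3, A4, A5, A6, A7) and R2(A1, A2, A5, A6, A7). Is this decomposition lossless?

No

Common attributes: R1 ∩ R2 = {A5, A6, A7}.
Closure of {A5, A6, A7}: A7 → A2 applies, adding A2; A2 → A3 applies, adding A3. So (A5, A6, A7)⁺ = {A2, A3, A5, A6, A7}.
The closure contains neither all of R1 = {A3, A4, A5, A6, A7} nor all of R2 = {A1, A2, A5, A6, A7}, so the common attributes are not a superkey of either fragment. The join is lossy.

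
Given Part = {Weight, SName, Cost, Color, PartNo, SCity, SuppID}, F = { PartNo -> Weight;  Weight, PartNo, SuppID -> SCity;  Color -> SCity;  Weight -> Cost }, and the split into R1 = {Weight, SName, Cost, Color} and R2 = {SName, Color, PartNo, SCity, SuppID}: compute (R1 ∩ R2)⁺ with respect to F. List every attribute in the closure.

R1 ∩ R2 = {SName, Color}.
Color → SCity applies, adding SCity
Closure: {SName, Color, SCity}.

SName, Color, SCity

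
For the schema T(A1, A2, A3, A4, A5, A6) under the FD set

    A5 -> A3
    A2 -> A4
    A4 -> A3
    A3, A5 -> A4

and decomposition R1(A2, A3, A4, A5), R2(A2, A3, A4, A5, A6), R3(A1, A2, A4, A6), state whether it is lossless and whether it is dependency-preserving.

Lossless test (chase): Rows 1 and 3 agree on A4; apply A4→A3 and equate their A3 entries. No row becomes fully distinguished — the join is lossy.
Dependency preservation: every FD's attributes lie within a single fragment, so each can be enforced locally — preserved.

lossy but dependency-preserving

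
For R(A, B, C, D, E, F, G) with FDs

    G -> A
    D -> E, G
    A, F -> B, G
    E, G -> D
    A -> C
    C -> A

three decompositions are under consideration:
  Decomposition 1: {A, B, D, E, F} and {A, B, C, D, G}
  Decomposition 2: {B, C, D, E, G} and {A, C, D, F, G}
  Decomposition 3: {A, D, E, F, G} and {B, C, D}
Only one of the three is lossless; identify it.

Decomposition 1

Decomposition 1: common = {A, B, D}, closure = {A, B, C, D, E, G} → lossless.
Decomposition 2: common = {C, D, G}, closure = {A, C, D, E, G} → lossy.
Decomposition 3: common = {D}, closure = {A, C, D, E, G} → lossy.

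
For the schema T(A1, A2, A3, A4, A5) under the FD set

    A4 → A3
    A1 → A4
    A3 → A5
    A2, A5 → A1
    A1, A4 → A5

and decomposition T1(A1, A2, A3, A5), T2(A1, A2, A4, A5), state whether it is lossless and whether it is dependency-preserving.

Lossless test: (A1, A2, A5)⁺ = {A1, A2, A3, A4, A5}, which contains all of one fragment — lossless.
Dependency preservation: the restricted closure of {A4} across the fragments never reaches {A3}, so A4 → A3 cannot be enforced without a join — not preserved.

lossless but not dependency-preserving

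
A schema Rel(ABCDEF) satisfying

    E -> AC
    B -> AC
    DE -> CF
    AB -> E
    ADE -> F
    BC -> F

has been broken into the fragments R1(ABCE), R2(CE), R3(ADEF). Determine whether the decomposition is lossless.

No

Chase test. Columns are ABCDEF; row i has aⱼ where attribute j ∈ Ri, else bᵢⱼ.
Initial tableau (one row per fragment):
  row 1: a1 a2 a3 b14 a5 b16
  row 2: b21 b22 a3 b24 a5 b26
  row 3: a1 b32 b33 a4 a5 a6
Rows 1 and 2 agree on E; apply E→AC and equate their AC entries.
Rows 1 and 3 agree on E; apply E→AC and equate their AC entries.
No row becomes fully distinguished — the join is lossy.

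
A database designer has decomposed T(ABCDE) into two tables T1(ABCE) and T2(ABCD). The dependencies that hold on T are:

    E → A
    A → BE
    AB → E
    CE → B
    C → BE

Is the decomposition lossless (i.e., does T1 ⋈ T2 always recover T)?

Common attributes: T1 ∩ T2 = {ABC}.
Closure of {ABC}: A → BE applies, adding E. So (ABC)⁺ = {ABCE}.
This closure contains every attribute of T1, so T1 ∩ T2 → T1. The join is lossless.

Yes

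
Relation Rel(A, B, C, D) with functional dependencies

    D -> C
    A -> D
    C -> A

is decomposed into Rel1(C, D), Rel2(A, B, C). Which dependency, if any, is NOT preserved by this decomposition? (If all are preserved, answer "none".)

D → C lies within Rel1.
A → D: restricted closure across fragments reaches D.
C → A lies within Rel2.
Every dependency is enforceable on the fragments, so the decomposition is dependency-preserving.

none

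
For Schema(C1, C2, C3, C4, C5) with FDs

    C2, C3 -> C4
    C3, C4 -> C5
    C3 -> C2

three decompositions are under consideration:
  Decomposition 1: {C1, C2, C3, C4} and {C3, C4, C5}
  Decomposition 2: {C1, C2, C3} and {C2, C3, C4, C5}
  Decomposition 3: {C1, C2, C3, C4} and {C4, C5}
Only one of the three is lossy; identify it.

Decomposition 1: common = {C3, C4}, closure = {C2, C3, C4, C5} → lossless.
Decomposition 2: common = {C2, C3}, closure = {C2, C3, C4, C5} → lossless.
Decomposition 3: common = {C4}, closure = {C4} → lossy.

Decomposition 3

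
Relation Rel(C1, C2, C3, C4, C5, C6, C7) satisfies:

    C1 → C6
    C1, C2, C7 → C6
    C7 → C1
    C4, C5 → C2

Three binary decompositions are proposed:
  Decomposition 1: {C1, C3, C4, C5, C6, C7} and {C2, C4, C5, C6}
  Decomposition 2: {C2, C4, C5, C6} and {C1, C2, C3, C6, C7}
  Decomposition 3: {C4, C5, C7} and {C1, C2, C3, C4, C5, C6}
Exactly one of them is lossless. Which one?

Decomposition 1: common = {C4, C5, C6}, closure = {C2, C4, C5, C6} → lossless.
Decomposition 2: common = {C2, C6}, closure = {C2, C6} → lossy.
Decomposition 3: common = {C4, C5}, closure = {C2, C4, C5} → lossy.

Decomposition 1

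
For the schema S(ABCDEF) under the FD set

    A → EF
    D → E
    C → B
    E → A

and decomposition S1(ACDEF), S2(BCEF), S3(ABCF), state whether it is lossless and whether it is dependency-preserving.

lossless and dependency-preserving

Lossless test (chase): Rows 1 and 3 agree on A; apply A→EF and equate their EF entries. Rows 1 and 2 agree on C; apply C→B and equate their B entries. Rows 1 and 2 agree on E; apply E→A and equate their A entries. Row 1 is now all distinguished symbols — the join is lossless.
Dependency preservation: every FD's attributes lie within a single fragment, so each can be enforced locally — preserved.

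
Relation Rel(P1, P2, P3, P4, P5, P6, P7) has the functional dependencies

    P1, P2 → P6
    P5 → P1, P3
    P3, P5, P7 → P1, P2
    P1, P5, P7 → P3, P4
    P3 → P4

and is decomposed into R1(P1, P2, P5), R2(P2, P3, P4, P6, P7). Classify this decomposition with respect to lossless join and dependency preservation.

Lossless test: (P2)⁺ = {P2}, which is a superkey of neither fragment — lossy.
Dependency preservation: the restricted closure of {P1, P2} across the fragments never reaches {P6}, so P1, P2 → P6 cannot be enforced without a join — not preserved.

lossy and not dependency-preserving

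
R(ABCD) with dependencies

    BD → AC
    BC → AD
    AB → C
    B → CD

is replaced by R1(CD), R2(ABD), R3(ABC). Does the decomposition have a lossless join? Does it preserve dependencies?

Lossless test (chase): Rows 2 and 3 agree on AB; apply AB→C and equate their C entries. Rows 2 and 3 agree on B; apply B→CD and equate their CD entries. Row 2 is now all distinguished symbols — the join is lossless.
Dependency preservation: BD → AC; BC → AD; B → CD are not contained in any single fragment, but the restricted closure of each left-hand side across the fragments still reaches the right-hand side; the remaining FDs each lie inside some fragment. All dependencies are preserved.

lossless and dependency-preserving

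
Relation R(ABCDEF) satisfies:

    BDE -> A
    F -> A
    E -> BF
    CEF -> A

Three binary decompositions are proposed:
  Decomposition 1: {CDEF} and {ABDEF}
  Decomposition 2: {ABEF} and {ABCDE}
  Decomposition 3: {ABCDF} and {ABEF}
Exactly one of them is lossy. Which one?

Decomposition 1: common = {DEF}, closure = {ABDEF} → lossless.
Decomposition 2: common = {ABE}, closure = {ABEF} → lossless.
Decomposition 3: common = {ABF}, closure = {ABF} → lossy.

Decomposition 3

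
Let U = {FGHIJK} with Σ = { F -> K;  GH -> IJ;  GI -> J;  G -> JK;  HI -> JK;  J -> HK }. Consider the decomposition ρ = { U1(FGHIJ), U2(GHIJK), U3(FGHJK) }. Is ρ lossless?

Chase test. Columns are FGHIJK; row i has aⱼ where attribute j ∈ Ui, else bᵢⱼ.
Initial tableau (one row per fragment):
  row 1: a1 a2 a3 a4 a5 b16
  row 2: b21 a2 a3 a4 a5 a6
  row 3: a1 a2 a3 b34 a5 a6
Rows 1 and 3 agree on F; apply F→K and equate their K entries.
Rows 1 and 3 agree on GH; apply GH→IJ and equate their IJ entries.
Row 1 is now all distinguished symbols — the join is lossless.

Yes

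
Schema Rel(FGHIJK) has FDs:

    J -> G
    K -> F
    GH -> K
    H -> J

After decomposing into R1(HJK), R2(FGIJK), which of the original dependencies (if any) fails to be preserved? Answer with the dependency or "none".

J → G lies within R2.
K → F lies within R2.
GH → K: restricted closure across fragments reaches K.
H → J lies within R1.
Every dependency is enforceable on the fragments, so the decomposition is dependency-preserving.

none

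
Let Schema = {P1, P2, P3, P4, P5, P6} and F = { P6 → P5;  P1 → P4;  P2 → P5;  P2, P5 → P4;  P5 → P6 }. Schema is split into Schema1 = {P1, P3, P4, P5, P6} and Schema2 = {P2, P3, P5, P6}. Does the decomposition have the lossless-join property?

No

Common attributes: Schema1 ∩ Schema2 = {P3, P5, P6}.
No dependency enlarges {P3, P5, P6}, so (P3, P5, P6)⁺ = {P3, P5, P6}.
The closure contains neither all of Schema1 = {P1, P3, P4, P5, P6} nor all of Schema2 = {P2, P3, P5, P6}, so the common attributes are not a superkey of either fragment. The join is lossy.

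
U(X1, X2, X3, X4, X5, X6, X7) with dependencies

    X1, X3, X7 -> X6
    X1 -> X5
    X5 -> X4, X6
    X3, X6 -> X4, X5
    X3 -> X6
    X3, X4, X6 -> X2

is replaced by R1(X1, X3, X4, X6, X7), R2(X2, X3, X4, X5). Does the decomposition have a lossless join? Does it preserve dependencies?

Lossless test: (X3, X4)⁺ = {X2, X3, X4, X5, X6}, which contains all of one fragment — lossless.
Dependency preservation: the restricted closure of {X1} across the fragments never reaches {X5}, so X1 → X5 cannot be enforced without a join — not preserved.

lossless but not dependency-preserving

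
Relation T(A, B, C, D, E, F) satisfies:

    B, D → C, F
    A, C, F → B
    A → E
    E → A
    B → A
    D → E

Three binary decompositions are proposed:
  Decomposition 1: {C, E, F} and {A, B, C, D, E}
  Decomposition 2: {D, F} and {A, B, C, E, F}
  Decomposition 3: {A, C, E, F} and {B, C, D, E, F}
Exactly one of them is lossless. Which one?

Decomposition 3

Decomposition 1: common = {C, E}, closure = {A, C, E} → lossy.
Decomposition 2: common = {F}, closure = {F} → lossy.
Decomposition 3: common = {C, E, F}, closure = {A, B, C, E, F} → lossless.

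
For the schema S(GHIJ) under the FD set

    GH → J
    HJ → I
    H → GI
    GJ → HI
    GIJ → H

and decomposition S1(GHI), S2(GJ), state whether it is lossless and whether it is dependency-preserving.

Lossless test: (G)⁺ = {G}, which is a superkey of neither fragment — lossy.
Dependency preservation: the restricted closure of {GH} across the fragments never reaches {J}, so GH → J cannot be enforced without a join — not preserved.

lossy and not dependency-preserving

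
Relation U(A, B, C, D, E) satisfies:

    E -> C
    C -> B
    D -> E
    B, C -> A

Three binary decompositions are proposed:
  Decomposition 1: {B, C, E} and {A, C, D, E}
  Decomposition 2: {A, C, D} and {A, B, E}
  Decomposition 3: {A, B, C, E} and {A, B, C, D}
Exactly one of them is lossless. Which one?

Decomposition 1: common = {C, E}, closure = {A, B, C, E} → lossless.
Decomposition 2: common = {A}, closure = {A} → lossy.
Decomposition 3: common = {A, B, C}, closure = {A, B, C} → lossy.

Decomposition 1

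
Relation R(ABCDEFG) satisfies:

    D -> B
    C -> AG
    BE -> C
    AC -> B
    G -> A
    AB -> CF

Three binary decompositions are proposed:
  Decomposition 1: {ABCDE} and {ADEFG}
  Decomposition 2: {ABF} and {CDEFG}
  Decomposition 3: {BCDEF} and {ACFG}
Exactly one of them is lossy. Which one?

Decomposition 1: common = {ADE}, closure = {ABCDEFG} → lossless.
Decomposition 2: common = {F}, closure = {F} → lossy.
Decomposition 3: common = {CF}, closure = {ABCFG} → lossless.

Decomposition 2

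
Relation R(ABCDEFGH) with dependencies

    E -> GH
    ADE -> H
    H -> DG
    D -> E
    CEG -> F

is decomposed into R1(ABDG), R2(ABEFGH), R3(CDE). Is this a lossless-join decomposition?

No

Chase test. Columns are ABCDEFGH; row i has aⱼ where attribute j ∈ Ri, else bᵢⱼ.
Initial tableau (one row per fragment):
  row 1: a1 a2 b13 a4 b15 b16 a7 b18
  row 2: a1 a2 b23 b24 a5 a6 a7 a8
  row 3: b31 b32 a3 a4 a5 b36 b37 b38
Rows 2 and 3 agree on E; apply E→GH and equate their GH entries.
Rows 2 and 3 agree on H; apply H→DG and equate their DG entries.
Rows 1 and 2 agree on D; apply D→E and equate their E entries.
Rows 1 and 2 agree on E; apply E→GH and equate their GH entries.
No row becomes fully distinguished — the join is lossy.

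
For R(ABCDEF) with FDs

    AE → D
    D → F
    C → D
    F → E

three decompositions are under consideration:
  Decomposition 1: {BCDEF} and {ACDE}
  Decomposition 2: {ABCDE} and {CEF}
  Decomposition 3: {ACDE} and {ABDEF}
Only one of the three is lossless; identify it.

Decomposition 2

Decomposition 1: common = {CDE}, closure = {CDEF} → lossy.
Decomposition 2: common = {CE}, closure = {CDEF} → lossless.
Decomposition 3: common = {ADE}, closure = {ADEF} → lossy.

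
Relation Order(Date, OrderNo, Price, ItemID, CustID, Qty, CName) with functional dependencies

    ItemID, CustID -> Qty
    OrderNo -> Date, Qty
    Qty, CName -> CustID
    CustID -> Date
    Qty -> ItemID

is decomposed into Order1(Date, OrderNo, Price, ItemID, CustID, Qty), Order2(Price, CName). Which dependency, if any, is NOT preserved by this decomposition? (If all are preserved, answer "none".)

Qty, CName -> CustID

Check Qty, CName → CustID: no single fragment contains all of {CustID, Qty, CName}, and the restricted closure of {Qty, CName} across the fragments never reaches {CustID}.
ItemID, CustID → Qty is preserved.
OrderNo → Date, Qty is preserved.
CustID → Date is preserved.
Qty → ItemID is preserved.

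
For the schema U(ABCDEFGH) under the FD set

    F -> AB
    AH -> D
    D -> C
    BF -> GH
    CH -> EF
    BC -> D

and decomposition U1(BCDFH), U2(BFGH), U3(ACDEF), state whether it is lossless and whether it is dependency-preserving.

lossless but not dependency-preserving

Lossless test (chase): Rows 1 and 2 agree on F; apply F→AB and equate their AB entries. Rows 1 and 3 agree on F; apply F→AB and equate their AB entries. Rows 1 and 2 agree on AH; apply AH→D and equate their D entries. Rows 1 and 2 agree on D; apply D→C and equate their C entries. Rows 1 and 2 agree on BF; apply BF→GH and equate their GH entries. Rows 1 and 3 agree on BF; apply BF→GH and equate their GH entries. Rows 1 and 2 agree on CH; apply CH→EF and equate their EF entries. Rows 1 and 3 agree on CH; apply CH→EF and equate their EF entries. Row 1 is now all distinguished symbols — the join is lossless.
Dependency preservation: the restricted closure of {AH} across the fragments never reaches {D}, so AH → D cannot be enforced without a join — not preserved.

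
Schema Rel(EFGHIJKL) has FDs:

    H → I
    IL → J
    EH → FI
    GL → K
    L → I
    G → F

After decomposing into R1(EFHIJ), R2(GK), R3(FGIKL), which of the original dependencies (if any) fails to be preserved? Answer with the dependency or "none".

Check IL → J: no single fragment contains all of {IJL}, and the restricted closure of {IL} across the fragments never reaches {J}.
H → I is preserved.
EH → FI is preserved.
GL → K is preserved.
L → I is preserved.
G → F is preserved.

IL → J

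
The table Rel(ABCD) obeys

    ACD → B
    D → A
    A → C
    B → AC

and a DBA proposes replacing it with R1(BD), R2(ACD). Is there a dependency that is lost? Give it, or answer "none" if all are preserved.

B → AC

Check B → AC: no single fragment contains all of {ABC}, and the restricted closure of {B} across the fragments never reaches {AC}.
ACD → B is preserved.
D → A is preserved.
A → C is preserved.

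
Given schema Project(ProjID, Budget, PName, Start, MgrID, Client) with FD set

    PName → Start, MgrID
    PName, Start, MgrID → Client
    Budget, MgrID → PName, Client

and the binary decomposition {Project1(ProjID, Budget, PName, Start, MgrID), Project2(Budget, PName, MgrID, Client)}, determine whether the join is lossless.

Yes

Common attributes: Project1 ∩ Project2 = {Budget, PName, MgrID}.
Closure of {Budget, PName, MgrID}: PName → Start, MgrID applies, adding Start; PName, Start, MgrID → Client applies, adding Client. So (Budget, PName, MgrID)⁺ = {Budget, PName, Start, MgrID, Client}.
This closure contains every attribute of Project2, so Project1 ∩ Project2 → Project2. The join is lossless.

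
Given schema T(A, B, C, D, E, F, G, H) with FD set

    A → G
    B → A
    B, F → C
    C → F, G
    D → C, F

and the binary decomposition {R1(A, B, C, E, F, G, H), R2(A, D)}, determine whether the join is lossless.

No

Common attributes: R1 ∩ R2 = {A}.
Closure of {A}: A → G applies, adding G. So (A)⁺ = {A, G}.
The closure contains neither all of R1 = {A, B, C, E, F, G, H} nor all of R2 = {A, D}, so the common attributes are not a superkey of either fragment. The join is lossy.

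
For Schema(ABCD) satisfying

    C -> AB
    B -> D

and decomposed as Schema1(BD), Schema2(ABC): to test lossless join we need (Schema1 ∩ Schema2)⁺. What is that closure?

BD

Schema1 ∩ Schema2 = {B}.
B → D applies, adding D
Closure: {BD}.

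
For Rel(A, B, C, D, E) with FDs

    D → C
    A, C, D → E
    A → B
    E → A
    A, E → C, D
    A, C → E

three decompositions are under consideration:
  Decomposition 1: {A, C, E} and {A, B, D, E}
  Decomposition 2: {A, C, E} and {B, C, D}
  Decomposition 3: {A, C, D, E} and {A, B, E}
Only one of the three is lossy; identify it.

Decomposition 2

Decomposition 1: common = {A, E}, closure = {A, B, C, D, E} → lossless.
Decomposition 2: common = {C}, closure = {C} → lossy.
Decomposition 3: common = {A, E}, closure = {A, B, C, D, E} → lossless.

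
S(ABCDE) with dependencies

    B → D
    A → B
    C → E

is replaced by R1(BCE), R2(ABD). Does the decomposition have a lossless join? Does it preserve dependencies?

lossy but dependency-preserving

Lossless test: (B)⁺ = {BD}, which is a superkey of neither fragment — lossy.
Dependency preservation: every FD's attributes lie within a single fragment, so each can be enforced locally — preserved.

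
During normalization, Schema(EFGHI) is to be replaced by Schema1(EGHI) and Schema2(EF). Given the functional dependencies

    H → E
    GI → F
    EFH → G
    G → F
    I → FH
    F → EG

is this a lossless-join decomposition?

Common attributes: Schema1 ∩ Schema2 = {E}.
No dependency enlarges {E}, so (E)⁺ = {E}.
The closure contains neither all of Schema1 = {EGHI} nor all of Schema2 = {EF}, so the common attributes are not a superkey of either fragment. The join is lossy.

No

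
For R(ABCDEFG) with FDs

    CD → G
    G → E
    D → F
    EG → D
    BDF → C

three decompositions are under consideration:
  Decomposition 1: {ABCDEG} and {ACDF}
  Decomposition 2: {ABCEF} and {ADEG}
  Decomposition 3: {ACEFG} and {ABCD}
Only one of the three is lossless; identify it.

Decomposition 1

Decomposition 1: common = {ACD}, closure = {ACDEFG} → lossless.
Decomposition 2: common = {AE}, closure = {AE} → lossy.
Decomposition 3: common = {AC}, closure = {AC} → lossy.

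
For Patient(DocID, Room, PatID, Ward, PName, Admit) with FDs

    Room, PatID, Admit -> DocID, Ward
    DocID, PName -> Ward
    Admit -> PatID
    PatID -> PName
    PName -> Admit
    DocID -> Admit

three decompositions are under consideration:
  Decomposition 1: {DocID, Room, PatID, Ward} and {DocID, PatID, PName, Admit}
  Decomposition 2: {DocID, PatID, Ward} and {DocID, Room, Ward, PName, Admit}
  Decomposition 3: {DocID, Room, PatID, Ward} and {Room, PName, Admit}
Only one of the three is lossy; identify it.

Decomposition 3

Decomposition 1: common = {DocID, PatID}, closure = {DocID, PatID, Ward, PName, Admit} → lossless.
Decomposition 2: common = {DocID, Ward}, closure = {DocID, PatID, Ward, PName, Admit} → lossless.
Decomposition 3: common = {Room}, closure = {Room} → lossy.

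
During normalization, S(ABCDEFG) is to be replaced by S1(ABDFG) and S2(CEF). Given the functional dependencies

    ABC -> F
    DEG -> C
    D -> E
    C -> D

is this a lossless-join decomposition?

No

Common attributes: S1 ∩ S2 = {F}.
No dependency enlarges {F}, so (F)⁺ = {F}.
The closure contains neither all of S1 = {ABDFG} nor all of S2 = {CEF}, so the common attributes are not a superkey of either fragment. The join is lossy.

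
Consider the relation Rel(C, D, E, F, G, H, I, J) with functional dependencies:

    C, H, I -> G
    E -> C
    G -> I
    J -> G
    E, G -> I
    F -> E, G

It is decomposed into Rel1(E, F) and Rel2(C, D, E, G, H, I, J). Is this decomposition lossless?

No

Common attributes: Rel1 ∩ Rel2 = {E}.
Closure of {E}: E → C applies, adding C. So (E)⁺ = {C, E}.
The closure contains neither all of Rel1 = {E, F} nor all of Rel2 = {C, D, E, G, H, I, J}, so the common attributes are not a superkey of either fragment. The join is lossy.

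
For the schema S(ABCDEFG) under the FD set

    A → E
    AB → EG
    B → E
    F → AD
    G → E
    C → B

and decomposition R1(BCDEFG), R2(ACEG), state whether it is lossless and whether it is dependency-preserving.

lossy and not dependency-preserving

Lossless test: (CEG)⁺ = {BCEG}, which is a superkey of neither fragment — lossy.
Dependency preservation: the restricted closure of {AB} across the fragments never reaches {EG}, so AB → EG cannot be enforced without a join — not preserved.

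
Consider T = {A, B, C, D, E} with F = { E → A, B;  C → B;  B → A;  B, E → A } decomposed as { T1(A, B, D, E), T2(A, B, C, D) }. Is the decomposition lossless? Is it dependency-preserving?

lossy but dependency-preserving

Lossless test: (A, B, D)⁺ = {A, B, D}, which is a superkey of neither fragment — lossy.
Dependency preservation: every FD's attributes lie within a single fragment, so each can be enforced locally — preserved.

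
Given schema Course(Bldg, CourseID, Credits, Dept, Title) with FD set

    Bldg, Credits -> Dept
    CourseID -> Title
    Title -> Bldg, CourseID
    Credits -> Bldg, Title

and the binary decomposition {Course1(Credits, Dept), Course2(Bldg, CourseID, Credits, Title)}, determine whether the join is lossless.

Common attributes: Course1 ∩ Course2 = {Credits}.
Closure of {Credits}: Credits → Bldg, Title applies, adding Bldg, Title; Bldg, Credits → Dept applies, adding Dept; Title → Bldg, CourseID applies, adding CourseID. So (Credits)⁺ = {Bldg, CourseID, Credits, Dept, Title}.
This closure contains every attribute of Course1, so Course1 ∩ Course2 → Course1. The join is lossless.

Yes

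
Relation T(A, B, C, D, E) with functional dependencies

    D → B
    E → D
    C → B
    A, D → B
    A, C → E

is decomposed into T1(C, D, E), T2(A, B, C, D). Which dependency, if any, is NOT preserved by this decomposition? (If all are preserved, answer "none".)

A, C → E

Check A, C → E: no single fragment contains all of {A, C, E}, and the restricted closure of {A, C} across the fragments never reaches {E}.
D → B is preserved.
E → D is preserved.
C → B is preserved.
A, D → B is preserved.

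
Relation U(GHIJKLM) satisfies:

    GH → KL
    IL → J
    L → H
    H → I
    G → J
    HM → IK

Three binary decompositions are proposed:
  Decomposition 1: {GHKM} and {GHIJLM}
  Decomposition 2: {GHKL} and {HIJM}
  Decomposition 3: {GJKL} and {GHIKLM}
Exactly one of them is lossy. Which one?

Decomposition 1: common = {GHM}, closure = {GHIJKLM} → lossless.
Decomposition 2: common = {H}, closure = {HI} → lossy.
Decomposition 3: common = {GKL}, closure = {GHIJKL} → lossless.

Decomposition 2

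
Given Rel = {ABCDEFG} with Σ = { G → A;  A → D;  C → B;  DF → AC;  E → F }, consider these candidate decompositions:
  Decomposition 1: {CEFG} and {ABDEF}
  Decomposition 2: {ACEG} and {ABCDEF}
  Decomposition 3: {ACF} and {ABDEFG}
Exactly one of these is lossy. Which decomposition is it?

Decomposition 1: common = {EF}, closure = {EF} → lossy.
Decomposition 2: common = {ACE}, closure = {ABCDEF} → lossless.
Decomposition 3: common = {AF}, closure = {ABCDF} → lossless.

Decomposition 1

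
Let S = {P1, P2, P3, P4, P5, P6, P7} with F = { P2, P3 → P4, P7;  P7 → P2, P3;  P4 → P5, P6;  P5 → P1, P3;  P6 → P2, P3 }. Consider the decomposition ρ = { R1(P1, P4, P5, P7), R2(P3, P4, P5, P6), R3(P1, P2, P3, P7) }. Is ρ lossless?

Yes

Chase test. Columns are P1, P2, P3, P4, P5, P6, P7; row i has aⱼ where attribute j ∈ Ri, else bᵢⱼ.
Initial tableau (one row per fragment):
  row 1: a1 b12 b13 a4 a5 b16 a7
  row 2: b21 b22 a3 a4 a5 a6 b27
  row 3: a1 a2 a3 b34 b35 b36 a7
Rows 1 and 3 agree on P7; apply P7→P2, P3 and equate their P2, P3 entries.
Rows 1 and 2 agree on P4; apply P4→P5, P6 and equate their P5, P6 entries.
Rows 1 and 2 agree on P5; apply P5→P1, P3 and equate their P1, P3 entries.
Rows 1 and 2 agree on P6; apply P6→P2, P3 and equate their P2, P3 entries.
Rows 1 and 2 agree on P2, P3; apply P2, P3→P4, P7 and equate their P4, P7 entries.
Rows 1 and 3 agree on P2, P3; apply P2, P3→P4, P7 and equate their P4, P7 entries.
Rows 1 and 3 agree on P4; apply P4→P5, P6 and equate their P5, P6 entries.
Row 1 is now all distinguished symbols — the join is lossless.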